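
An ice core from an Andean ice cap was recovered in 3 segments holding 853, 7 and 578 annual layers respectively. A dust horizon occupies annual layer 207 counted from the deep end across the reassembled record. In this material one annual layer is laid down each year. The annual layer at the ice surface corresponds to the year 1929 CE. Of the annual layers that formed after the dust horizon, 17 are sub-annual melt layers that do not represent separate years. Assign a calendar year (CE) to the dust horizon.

715 CE

Total annual layers = 853 + 7 + 578 = 1438.
Between annual layer 207 and the ice surface there are 1438 − 207 = 1231 annual layers.
1231 − 17 false = 1214 true annual layers after the dust horizon.
Counting back 1214 years from 1929 CE places the dust horizon in 1929 − 1214 = 715 CE.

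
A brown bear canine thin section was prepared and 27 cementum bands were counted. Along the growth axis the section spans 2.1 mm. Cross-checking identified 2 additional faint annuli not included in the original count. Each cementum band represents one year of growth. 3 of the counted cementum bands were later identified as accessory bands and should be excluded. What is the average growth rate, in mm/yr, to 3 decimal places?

0.081 mm/yr

After corrections the count is 27 − 3 + 2 = 26 cementum bands.
2.1 mm over 26 years gives 2.1 / 26 ≈ 0.081 mm/yr.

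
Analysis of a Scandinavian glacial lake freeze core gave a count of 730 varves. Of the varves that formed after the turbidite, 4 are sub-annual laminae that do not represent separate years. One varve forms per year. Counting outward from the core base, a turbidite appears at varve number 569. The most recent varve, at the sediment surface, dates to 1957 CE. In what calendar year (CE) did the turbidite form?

1800 CE

Between varve 569 and the sediment surface there are 730 − 569 = 161 varves.
Excluding 4 false varves: 161 − 4 = 157.
1957 − 157 = 1800 CE.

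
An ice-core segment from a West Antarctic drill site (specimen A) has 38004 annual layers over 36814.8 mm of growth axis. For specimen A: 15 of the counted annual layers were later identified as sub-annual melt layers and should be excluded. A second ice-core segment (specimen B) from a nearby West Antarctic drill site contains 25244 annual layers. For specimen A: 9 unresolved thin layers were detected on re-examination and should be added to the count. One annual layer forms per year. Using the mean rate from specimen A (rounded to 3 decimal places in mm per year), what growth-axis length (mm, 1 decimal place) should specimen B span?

Specimen A: true annual layer count = 38004 − 15 + 9 = 37998.
A: 36814.8 mm over 37998 years gives 36814.8 / 37998 ≈ 0.969 mm/yr.
B's length ≈ 0.969 × 25244 = 24461.4 mm.

24461.4 mm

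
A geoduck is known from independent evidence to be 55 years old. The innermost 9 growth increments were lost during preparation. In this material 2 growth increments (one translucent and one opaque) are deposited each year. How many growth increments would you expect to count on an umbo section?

With 2 growth increments per year, 55 years would produce 55 × 2 = 110 growth increments.
Subtracting the 9 growth increments not captured gives 110 − 9 = 101 growth increments in the record.

101 growth increments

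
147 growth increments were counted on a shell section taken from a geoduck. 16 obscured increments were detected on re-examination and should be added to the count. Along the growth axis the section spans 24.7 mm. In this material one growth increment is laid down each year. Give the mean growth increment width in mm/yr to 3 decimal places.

0.152 mm/yr

True growth increment count = 147 + 16 = 163.
Extension rate ≈ 24.7 / 163 = 0.152 mm/yr.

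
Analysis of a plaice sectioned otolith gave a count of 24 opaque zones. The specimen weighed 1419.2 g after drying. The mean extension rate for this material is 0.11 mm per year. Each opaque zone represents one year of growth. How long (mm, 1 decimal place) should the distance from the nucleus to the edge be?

2.6 mm

The record spans 24 years at 0.11 mm per year.
Predicted length = 0.11 mm/year × 24 years = 2.6 mm.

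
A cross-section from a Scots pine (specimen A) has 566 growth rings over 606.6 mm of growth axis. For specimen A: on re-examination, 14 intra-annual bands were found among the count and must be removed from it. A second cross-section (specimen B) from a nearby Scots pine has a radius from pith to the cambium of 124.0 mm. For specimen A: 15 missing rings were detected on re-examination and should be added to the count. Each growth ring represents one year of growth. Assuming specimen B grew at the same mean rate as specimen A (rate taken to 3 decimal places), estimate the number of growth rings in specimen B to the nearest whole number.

Specimen A: correcting the raw count gives 566 − 14 + 15 = 567 true growth rings.
A: 606.6 mm over 567 years gives 606.6 / 567 ≈ 1.070 mm per year.
For B, 124.0 / 1.070 = 115.89 years ≈ 116 growth rings.

116 growth rings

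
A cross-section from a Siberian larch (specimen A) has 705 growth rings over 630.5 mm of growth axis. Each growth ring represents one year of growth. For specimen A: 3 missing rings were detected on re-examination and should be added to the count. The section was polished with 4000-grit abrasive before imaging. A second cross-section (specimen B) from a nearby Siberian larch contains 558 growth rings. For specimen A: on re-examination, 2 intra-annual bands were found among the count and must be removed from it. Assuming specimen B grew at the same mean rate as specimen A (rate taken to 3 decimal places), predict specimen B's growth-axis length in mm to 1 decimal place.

Specimen A: correcting the raw count gives 705 − 2 + 3 = 706 true growth rings.
A: Extension rate ≈ 630.5 / 706 = 0.893 mm/year.
B's length ≈ 0.893 × 558 = 498.3 mm.

498.3 mm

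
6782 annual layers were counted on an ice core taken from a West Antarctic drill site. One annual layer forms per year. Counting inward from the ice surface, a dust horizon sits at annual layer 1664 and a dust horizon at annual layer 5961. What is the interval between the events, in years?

4297 years

5961 − 1664 = 4297 annual layers lie between the two events.
That is 4297 years at one annual layer per year.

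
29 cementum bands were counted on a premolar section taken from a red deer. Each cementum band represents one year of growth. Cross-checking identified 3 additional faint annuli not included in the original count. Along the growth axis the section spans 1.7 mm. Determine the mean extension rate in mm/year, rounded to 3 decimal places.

Adjusted count: 29 + 3 = 32 cementum bands.
1.7 mm over 32 years gives 1.7 / 32 ≈ 0.053 mm/year.

0.053 mm/year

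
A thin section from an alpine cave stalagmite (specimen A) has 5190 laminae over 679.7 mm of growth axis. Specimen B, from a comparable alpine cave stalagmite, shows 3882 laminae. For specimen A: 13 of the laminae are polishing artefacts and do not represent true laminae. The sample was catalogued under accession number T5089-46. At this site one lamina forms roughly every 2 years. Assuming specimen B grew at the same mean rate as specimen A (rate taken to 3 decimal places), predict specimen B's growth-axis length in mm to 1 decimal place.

Specimen A: after corrections the count is 5190 − 13 = 5177 laminae.
Specimen A: multiplying by 2 years per lamina: 5177 × 2 = 10354 years.
A: Extension rate ≈ 679.7 / 10354 = 0.066 mm/yr.
Specimen B: multiplying by 2 years per lamina: 3882 × 2 = 7764 years. B's length ≈ 0.066 × 7764 = 512.4 mm.

512.4 mm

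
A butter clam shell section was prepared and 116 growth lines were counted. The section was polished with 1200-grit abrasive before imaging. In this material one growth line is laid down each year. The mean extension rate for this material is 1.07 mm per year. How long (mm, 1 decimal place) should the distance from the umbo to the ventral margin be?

The record spans 116 years at 1.07 mm per year.
116 years at 1.07 mm/year gives 1.07 × 116 = 124.1 mm.

124.1 mm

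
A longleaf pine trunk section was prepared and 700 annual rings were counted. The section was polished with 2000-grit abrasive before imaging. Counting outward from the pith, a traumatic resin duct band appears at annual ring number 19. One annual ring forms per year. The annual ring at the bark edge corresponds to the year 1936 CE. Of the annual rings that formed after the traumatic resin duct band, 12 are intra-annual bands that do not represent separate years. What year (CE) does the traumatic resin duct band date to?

1267 CE

700 − 19 = 681 annual rings lie beyond the traumatic resin duct band toward the bark edge.
Removing the 12 false annual rings leaves 681 − 12 = 669 true annual rings beyond the traumatic resin duct band.
1936 − 669 = 1267 CE.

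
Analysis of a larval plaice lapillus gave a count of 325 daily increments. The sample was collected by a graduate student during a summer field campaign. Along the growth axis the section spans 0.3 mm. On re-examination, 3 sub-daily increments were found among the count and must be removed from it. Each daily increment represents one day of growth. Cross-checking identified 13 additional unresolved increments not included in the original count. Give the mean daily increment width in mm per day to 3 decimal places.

0.001 mm per day

Correcting the raw count gives 325 − 3 + 13 = 335 true daily increments.
Mean rate = 0.3 mm / 335 days ≈ 0.001 mm per day.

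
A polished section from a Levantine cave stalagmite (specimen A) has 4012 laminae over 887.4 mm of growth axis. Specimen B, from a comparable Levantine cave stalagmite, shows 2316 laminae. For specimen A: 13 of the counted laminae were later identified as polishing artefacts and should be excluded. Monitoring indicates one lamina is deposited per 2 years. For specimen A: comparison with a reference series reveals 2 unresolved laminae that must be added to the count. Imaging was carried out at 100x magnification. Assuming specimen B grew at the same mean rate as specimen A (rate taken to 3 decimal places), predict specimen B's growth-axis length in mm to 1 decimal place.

514.2 mm

Specimen A: correcting the raw count gives 4012 − 13 + 2 = 4001 true laminae.
Specimen A: 4001 laminae at 2 years each span 4001 × 2 = 8002 years.
A: Mean rate = 887.4 mm / 8002 years ≈ 0.111 mm/yr.
Specimen B: 2316 laminae at 2 years each span 2316 × 2 = 4632 years. B's length ≈ 0.111 × 4632 = 514.2 mm.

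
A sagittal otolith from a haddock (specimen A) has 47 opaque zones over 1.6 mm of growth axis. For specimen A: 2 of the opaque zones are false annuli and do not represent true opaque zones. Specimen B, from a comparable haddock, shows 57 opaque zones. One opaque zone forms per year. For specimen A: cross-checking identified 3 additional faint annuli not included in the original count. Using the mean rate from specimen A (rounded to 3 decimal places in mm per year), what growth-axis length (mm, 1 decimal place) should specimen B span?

Specimen A: adjusted count: 47 − 2 + 3 = 48 opaque zones.
A: 1.6 mm over 48 years gives 1.6 / 48 ≈ 0.033 mm per year.
Length of B = 0.033 × 57 = 1.9 mm.

1.9 mm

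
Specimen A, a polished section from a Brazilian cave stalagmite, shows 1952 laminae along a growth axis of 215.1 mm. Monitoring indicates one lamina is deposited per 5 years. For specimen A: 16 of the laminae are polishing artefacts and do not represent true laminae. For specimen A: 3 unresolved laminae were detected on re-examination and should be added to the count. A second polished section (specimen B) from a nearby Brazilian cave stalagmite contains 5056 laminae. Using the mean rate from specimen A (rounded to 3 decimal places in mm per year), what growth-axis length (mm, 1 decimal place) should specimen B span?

Specimen A: adjusted count: 1952 − 16 + 3 = 1939 laminae.
Specimen A: 1939 laminae at 5 years each span 1939 × 5 = 9695 years.
A: 215.1 mm over 9695 years gives 215.1 / 9695 ≈ 0.022 mm/year.
Specimen B: 5056 laminae at 5 years each span 5056 × 5 = 25280 years. Length of B = 0.022 × 25280 = 556.2 mm.

556.2 mm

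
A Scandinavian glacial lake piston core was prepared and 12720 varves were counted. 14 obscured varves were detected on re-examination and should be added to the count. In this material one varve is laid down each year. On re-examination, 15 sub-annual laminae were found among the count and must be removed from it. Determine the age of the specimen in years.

12719 years

Correcting the raw count gives 12720 − 15 + 14 = 12719 true varves.
At one varve per year, that is 12719 years.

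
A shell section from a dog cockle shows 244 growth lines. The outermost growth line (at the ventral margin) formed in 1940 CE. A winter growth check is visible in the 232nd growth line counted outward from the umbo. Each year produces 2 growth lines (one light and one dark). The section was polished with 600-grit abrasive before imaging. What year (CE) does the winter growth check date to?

1934 CE

244 − 232 = 12 growth lines lie beyond the winter growth check toward the ventral margin.
12 growth lines at 2 per year is 12 / 2 = 6 years.
The growth line at the ventral margin is 1940 CE, so the winter growth check dates to 1940 − 6 = 1934 CE.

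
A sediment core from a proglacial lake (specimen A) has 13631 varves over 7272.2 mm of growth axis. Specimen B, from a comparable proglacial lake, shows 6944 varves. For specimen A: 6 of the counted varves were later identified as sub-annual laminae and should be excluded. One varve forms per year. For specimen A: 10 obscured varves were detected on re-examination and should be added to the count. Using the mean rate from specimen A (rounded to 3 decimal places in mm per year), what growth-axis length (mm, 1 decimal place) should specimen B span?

3701.2 mm

Specimen A: after corrections the count is 13631 − 6 + 10 = 13635 varves.
A: Mean rate = 7272.2 mm / 13635 years ≈ 0.533 mm per year.
Length of B = 0.533 × 6944 = 3701.2 mm.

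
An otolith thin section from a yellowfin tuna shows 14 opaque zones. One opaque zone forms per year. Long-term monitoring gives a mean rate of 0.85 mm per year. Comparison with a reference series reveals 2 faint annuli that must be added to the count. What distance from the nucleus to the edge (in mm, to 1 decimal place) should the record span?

Correcting the raw count gives 14 + 2 = 16 true opaque zones.
16 years at 0.85 mm/year gives 0.85 × 16 = 13.6 mm.

13.6 mm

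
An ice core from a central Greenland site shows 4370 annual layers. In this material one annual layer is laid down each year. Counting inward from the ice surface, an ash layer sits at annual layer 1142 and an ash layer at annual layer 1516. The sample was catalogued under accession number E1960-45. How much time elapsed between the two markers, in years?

The two markers are separated by 1516 − 1142 = 374 annual layers.
One annual layer per year makes the interval 374 years.

374 years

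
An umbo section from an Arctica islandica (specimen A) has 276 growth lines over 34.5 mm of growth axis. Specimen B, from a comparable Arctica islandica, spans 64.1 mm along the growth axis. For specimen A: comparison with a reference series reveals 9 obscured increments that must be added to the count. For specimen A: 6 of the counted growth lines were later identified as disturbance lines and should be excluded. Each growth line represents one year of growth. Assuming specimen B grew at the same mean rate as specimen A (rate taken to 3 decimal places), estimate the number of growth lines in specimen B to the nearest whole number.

Specimen A: true growth line count = 276 − 6 + 9 = 279.
A: 34.5 mm over 279 years gives 34.5 / 279 ≈ 0.124 mm per year.
B spans 64.1 / 0.124 = 516.94 years ≈ 517 growth lines.

517 growth lines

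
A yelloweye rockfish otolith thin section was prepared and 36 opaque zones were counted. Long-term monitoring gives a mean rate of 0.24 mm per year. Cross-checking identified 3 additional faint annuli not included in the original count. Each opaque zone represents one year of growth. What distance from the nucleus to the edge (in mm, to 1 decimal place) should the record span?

Adjusted count: 36 + 3 = 39 opaque zones.
Length ≈ 0.24 × 39 = 9.4 mm.

9.4 mm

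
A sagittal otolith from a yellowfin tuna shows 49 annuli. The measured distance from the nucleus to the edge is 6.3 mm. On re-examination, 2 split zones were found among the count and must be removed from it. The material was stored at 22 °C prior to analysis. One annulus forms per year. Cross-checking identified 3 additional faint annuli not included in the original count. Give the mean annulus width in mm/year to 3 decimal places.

True annulus count = 49 − 2 + 3 = 50.
Extension rate ≈ 6.3 / 50 = 0.126 mm/year.

0.126 mm/year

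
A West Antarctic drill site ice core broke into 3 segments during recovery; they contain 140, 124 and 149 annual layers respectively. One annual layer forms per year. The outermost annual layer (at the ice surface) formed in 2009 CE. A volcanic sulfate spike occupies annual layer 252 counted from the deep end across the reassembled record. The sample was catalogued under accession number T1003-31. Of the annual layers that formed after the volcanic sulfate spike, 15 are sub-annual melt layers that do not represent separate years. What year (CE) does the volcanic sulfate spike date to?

Total annual layers = 140 + 124 + 149 = 413.
Between annual layer 252 and the ice surface there are 413 − 252 = 161 annual layers.
161 − 15 false = 146 true annual layers after the volcanic sulfate spike.
Counting back 146 years from 2009 CE places the volcanic sulfate spike in 2009 − 146 = 1863 CE.

1863 CE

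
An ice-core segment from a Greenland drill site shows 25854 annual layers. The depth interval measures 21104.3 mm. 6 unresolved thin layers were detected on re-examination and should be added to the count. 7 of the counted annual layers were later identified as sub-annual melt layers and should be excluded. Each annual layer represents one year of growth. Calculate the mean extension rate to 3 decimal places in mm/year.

After corrections the count is 25854 − 7 + 6 = 25853 annual layers.
Mean rate = 21104.3 mm / 25853 years ≈ 0.816 mm/year.

0.816 mm/year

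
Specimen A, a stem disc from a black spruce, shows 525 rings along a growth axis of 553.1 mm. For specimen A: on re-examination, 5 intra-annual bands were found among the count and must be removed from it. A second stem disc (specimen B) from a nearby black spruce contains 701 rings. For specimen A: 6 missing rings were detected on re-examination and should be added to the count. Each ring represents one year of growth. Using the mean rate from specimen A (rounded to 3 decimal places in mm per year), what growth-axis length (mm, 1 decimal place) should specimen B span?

Specimen A: correcting the raw count gives 525 − 5 + 6 = 526 true rings.
A: 553.1 mm over 526 years gives 553.1 / 526 ≈ 1.052 mm per year.
B's length ≈ 1.052 × 701 = 737.5 mm.

737.5 mm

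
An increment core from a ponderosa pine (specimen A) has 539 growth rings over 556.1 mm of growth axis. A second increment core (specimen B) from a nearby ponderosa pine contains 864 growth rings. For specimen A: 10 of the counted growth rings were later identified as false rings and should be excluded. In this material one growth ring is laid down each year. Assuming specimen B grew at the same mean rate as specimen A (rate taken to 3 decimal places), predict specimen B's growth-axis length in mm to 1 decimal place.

908.1 mm

Specimen A: correcting the raw count gives 539 − 10 = 529 true growth rings.
A: 556.1 mm over 529 years gives 556.1 / 529 ≈ 1.051 mm per year.
Length of B = 1.051 × 864 = 908.1 mm.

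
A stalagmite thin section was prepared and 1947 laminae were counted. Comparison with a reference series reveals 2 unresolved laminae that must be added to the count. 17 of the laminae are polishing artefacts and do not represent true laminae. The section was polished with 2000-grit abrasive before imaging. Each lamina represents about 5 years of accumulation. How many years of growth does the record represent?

9660 years

After corrections the count is 1947 − 17 + 2 = 1932 laminae.
At 5 years per lamina, 1932 × 5 = 9660 years.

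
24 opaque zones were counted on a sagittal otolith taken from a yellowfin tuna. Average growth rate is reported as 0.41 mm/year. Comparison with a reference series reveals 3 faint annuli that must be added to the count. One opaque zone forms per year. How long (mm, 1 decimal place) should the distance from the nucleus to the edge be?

After corrections the count is 24 + 3 = 27 opaque zones.
27 years at 0.41 mm/year gives 0.41 × 27 = 11.1 mm.

11.1 mm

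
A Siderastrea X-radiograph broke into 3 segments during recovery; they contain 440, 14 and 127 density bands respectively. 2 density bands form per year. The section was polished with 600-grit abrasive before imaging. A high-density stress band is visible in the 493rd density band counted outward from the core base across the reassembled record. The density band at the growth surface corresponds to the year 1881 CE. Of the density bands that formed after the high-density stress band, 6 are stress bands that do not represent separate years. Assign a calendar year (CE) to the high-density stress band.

Total density bands = 440 + 14 + 127 = 581.
The high-density stress band sits at density band 493 from the core base, so 581 − 493 = 88 density bands formed after it.
88 − 6 false = 82 true density bands after the high-density stress band.
Dividing by 2 density bands per year: 82 / 2 = 41 years.
Counting back 41 years from 1881 CE places the high-density stress band in 1881 − 41 = 1840 CE.

1840 CE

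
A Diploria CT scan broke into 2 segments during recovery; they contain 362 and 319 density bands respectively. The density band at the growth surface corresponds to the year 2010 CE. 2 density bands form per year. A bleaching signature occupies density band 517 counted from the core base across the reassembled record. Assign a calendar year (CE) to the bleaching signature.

1928 CE

Total density bands = 362 + 319 = 681.
Between density band 517 and the growth surface there are 681 − 517 = 164 density bands.
Dividing by 2 density bands per year: 164 / 2 = 82 years.
2010 − 82 = 1928 CE.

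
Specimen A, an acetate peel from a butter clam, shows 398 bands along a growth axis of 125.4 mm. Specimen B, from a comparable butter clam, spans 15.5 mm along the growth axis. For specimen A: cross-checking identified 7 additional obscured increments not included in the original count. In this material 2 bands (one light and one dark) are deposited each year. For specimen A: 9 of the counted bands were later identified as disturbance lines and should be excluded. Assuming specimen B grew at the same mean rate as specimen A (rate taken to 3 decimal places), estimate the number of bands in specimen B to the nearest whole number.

49 bands

Specimen A: correcting the raw count gives 398 − 9 + 7 = 396 true bands.
Specimen A: with 2 bands per year, 396 / 2 = 198 years.
A: 125.4 mm over 198 years gives 125.4 / 198 ≈ 0.633 mm/year.
For B, 15.5 / 0.633 = 24.49 years; at 2 bands per year that is 24.49 × 2 ≈ 49 bands.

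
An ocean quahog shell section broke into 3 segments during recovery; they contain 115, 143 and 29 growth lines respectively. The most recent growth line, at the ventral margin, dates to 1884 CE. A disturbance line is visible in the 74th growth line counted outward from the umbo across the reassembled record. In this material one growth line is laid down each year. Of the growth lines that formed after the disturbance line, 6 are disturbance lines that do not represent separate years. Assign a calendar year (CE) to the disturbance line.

1677 CE

Total growth lines = 115 + 143 + 29 = 287.
The disturbance line sits at growth line 74 from the umbo, so 287 − 74 = 213 growth lines formed after it.
213 − 6 false = 207 true growth lines after the disturbance line.
The growth line at the ventral margin is 1884 CE, so the disturbance line dates to 1884 − 207 = 1677 CE.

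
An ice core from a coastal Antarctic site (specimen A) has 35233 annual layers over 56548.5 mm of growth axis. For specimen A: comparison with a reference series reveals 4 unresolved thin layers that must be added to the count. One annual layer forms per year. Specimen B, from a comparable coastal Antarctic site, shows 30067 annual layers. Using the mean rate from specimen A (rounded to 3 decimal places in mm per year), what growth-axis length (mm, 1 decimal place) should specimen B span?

Specimen A: adjusted count: 35233 + 4 = 35237 annual layers.
A: 56548.5 mm over 35237 years gives 56548.5 / 35237 ≈ 1.605 mm/year.
B's length ≈ 1.605 × 30067 = 48257.5 mm.

48257.5 mm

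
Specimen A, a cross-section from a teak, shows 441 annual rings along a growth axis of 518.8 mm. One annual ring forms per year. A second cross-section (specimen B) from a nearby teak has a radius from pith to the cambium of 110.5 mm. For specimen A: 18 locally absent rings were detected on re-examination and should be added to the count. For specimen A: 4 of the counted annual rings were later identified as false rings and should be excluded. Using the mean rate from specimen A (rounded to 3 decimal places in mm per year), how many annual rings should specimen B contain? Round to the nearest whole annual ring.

Specimen A: after corrections the count is 441 − 4 + 18 = 455 annual rings.
A: 518.8 mm over 455 years gives 518.8 / 455 ≈ 1.140 mm per year.
Specimen B: 110.5 mm / 1.140 mm per year = 96.93 years ≈ 97 annual rings.

97 annual rings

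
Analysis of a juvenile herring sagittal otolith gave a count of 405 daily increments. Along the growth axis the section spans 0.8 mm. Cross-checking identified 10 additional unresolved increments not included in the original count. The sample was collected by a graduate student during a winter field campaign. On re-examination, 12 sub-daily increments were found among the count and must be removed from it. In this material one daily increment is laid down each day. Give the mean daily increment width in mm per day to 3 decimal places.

Correcting the raw count gives 405 − 12 + 10 = 403 true daily increments.
0.8 mm over 403 days gives 0.8 / 403 ≈ 0.002 mm per day.

0.002 mm per day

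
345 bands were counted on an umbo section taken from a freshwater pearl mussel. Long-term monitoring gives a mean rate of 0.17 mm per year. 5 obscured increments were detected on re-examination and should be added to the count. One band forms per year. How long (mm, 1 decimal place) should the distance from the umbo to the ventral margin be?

59.5 mm

After corrections the count is 345 + 5 = 350 bands.
Predicted length = 0.17 mm/year × 350 years = 59.5 mm.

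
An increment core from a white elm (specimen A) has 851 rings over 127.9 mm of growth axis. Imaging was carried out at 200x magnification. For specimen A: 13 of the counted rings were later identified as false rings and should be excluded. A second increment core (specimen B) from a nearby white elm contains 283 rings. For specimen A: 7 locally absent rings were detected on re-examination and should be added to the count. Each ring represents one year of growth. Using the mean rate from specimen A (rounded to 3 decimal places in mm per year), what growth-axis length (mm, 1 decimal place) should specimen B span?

42.7 mm

Specimen A: adjusted count: 851 − 13 + 7 = 845 rings.
A: Extension rate ≈ 127.9 / 845 = 0.151 mm/yr.
For B, 0.151 mm/year × 283 years = 42.7 mm.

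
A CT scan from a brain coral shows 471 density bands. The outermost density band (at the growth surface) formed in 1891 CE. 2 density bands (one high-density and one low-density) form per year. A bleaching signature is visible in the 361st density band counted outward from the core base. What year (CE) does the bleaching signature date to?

1836 CE

471 − 361 = 110 density bands lie beyond the bleaching signature toward the growth surface.
Dividing by 2 density bands per year: 110 / 2 = 55 years.
Counting back 55 years from 1891 CE places the bleaching signature in 1891 − 55 = 1836 CE.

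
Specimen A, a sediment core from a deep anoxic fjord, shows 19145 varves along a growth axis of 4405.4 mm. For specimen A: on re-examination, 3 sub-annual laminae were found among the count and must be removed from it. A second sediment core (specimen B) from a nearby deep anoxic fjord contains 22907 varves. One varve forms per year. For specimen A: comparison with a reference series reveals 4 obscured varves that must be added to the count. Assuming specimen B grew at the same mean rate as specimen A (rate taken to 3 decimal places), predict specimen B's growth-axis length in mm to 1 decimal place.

Specimen A: adjusted count: 19145 − 3 + 4 = 19146 varves.
A: 4405.4 mm over 19146 years gives 4405.4 / 19146 ≈ 0.230 mm/yr.
B's length ≈ 0.230 × 22907 = 5268.6 mm.

5268.6 mm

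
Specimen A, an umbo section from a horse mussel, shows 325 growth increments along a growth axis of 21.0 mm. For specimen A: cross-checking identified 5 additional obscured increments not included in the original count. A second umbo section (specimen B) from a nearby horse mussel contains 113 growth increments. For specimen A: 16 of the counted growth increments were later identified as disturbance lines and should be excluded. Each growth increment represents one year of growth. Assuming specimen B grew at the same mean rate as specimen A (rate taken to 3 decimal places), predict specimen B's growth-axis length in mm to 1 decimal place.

7.6 mm

Specimen A: after corrections the count is 325 − 16 + 5 = 314 growth increments.
A: Mean rate = 21.0 mm / 314 years ≈ 0.067 mm per year.
For B, 0.067 mm/year × 113 years = 7.6 mm.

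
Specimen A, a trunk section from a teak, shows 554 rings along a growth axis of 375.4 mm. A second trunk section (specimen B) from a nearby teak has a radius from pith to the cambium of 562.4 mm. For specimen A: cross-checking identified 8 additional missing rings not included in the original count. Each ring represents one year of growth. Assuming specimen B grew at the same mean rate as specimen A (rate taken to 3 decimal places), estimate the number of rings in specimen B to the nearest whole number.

842 rings

Specimen A: true ring count = 554 + 8 = 562.
A: 375.4 mm over 562 years gives 375.4 / 562 ≈ 0.668 mm/year.
B spans 562.4 / 0.668 = 841.92 years ≈ 842 rings.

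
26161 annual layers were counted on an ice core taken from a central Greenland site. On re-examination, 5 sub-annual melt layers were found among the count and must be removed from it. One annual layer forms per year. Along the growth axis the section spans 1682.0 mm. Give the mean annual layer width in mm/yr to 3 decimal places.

True annual layer count = 26161 − 5 = 26156.
Extension rate ≈ 1682.0 / 26156 = 0.064 mm/yr.

0.064 mm/yr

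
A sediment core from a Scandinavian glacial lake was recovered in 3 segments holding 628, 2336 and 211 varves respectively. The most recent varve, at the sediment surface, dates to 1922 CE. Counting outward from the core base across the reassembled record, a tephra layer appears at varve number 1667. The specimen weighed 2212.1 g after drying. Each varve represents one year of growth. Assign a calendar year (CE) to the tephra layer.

Total varves = 628 + 2336 + 211 = 3175.
The tephra layer sits at varve 1667 from the core base, so 3175 − 1667 = 1508 varves formed after it.
The varve at the sediment surface is 1922 CE, so the tephra layer dates to 1922 − 1508 = 414 CE.

414 CE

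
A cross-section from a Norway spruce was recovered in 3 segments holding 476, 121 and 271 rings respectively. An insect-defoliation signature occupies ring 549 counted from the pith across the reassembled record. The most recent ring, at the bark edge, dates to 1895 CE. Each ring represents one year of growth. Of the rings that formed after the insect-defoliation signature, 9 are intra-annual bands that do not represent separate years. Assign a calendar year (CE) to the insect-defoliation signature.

1585 CE

Total rings = 476 + 121 + 271 = 868.
868 − 549 = 319 rings lie beyond the insect-defoliation signature toward the bark edge.
Removing the 9 false rings leaves 319 − 9 = 310 true rings beyond the insect-defoliation signature.
1895 − 310 = 1585 CE.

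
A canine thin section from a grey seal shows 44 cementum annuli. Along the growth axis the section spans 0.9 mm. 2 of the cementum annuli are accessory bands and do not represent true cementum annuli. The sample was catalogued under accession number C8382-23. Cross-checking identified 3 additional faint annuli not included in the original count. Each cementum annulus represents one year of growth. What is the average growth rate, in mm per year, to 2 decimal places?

Correcting the raw count gives 44 − 2 + 3 = 45 true cementum annuli.
Extension rate ≈ 0.9 / 45 = 0.02 mm per year.

0.02 mm per year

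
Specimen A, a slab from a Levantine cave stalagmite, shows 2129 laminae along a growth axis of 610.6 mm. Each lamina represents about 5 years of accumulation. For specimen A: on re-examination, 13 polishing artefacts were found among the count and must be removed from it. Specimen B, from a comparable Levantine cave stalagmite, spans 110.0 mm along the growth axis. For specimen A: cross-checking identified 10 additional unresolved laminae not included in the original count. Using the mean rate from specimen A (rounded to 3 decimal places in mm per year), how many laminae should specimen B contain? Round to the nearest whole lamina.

386 laminae

Specimen A: correcting the raw count gives 2129 − 13 + 10 = 2126 true laminae.
Specimen A: multiplying by 5 years per lamina: 2126 × 5 = 10630 years.
A: Extension rate ≈ 610.6 / 10630 = 0.057 mm/year.
B spans 110.0 / 0.057 = 1929.82 years; at 5 years per lamina that is 1929.82 / 5 ≈ 386 laminae.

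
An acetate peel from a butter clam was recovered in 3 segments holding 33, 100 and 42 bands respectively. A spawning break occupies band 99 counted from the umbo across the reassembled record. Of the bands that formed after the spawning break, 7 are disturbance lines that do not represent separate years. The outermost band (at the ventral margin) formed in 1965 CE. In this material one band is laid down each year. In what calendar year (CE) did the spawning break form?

Total bands = 33 + 100 + 42 = 175.
175 − 99 = 76 bands lie beyond the spawning break toward the ventral margin.
Excluding 7 false bands: 76 − 7 = 69.
1965 − 69 = 1896 CE.

1896 CE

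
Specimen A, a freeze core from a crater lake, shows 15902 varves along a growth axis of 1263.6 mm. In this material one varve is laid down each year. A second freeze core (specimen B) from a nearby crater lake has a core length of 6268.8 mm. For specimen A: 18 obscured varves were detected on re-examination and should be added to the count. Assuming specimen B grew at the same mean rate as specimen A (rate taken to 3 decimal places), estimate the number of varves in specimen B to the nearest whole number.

Specimen A: true varve count = 15902 + 18 = 15920.
A: Extension rate ≈ 1263.6 / 15920 = 0.079 mm/year.
For B, 6268.8 / 0.079 = 79351.90 years ≈ 79352 varves.

79352 varves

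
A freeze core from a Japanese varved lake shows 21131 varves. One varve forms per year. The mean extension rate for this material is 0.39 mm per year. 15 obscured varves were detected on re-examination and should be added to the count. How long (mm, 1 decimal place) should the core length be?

True varve count = 21131 + 15 = 21146.
Length ≈ 0.39 × 21146 = 8246.9 mm.

8246.9 mm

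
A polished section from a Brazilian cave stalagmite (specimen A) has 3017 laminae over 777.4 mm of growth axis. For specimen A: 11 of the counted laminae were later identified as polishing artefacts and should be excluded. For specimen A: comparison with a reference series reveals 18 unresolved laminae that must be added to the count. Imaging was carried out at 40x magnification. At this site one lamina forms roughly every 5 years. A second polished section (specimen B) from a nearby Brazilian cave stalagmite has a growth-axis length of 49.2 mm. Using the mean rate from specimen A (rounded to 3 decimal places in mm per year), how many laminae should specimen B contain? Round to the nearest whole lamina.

193 laminae

Specimen A: true lamina count = 3017 − 11 + 18 = 3024.
Specimen A: 3024 laminae at 5 years each span 3024 × 5 = 15120 years.
A: Mean rate = 777.4 mm / 15120 years ≈ 0.051 mm/year.
For B, 49.2 / 0.051 = 964.71 years; at 5 years per lamina that is 964.71 / 5 ≈ 193 laminae.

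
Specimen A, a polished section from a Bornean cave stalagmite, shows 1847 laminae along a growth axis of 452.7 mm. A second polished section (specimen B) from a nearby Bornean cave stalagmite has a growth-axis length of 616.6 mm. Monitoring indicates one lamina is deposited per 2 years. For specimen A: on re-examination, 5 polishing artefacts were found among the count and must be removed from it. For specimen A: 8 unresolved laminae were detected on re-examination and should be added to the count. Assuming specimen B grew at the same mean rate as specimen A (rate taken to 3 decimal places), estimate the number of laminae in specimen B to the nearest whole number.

Specimen A: adjusted count: 1847 − 5 + 8 = 1850 laminae.
Specimen A: 1850 laminae at 2 years each span 1850 × 2 = 3700 years.
A: Extension rate ≈ 452.7 / 3700 = 0.122 mm/year.
Specimen B: 616.6 mm / 0.122 mm per year = 5054.10 years; at 2 years per lamina that is 5054.10 / 2 ≈ 2527 laminae.

2527 laminae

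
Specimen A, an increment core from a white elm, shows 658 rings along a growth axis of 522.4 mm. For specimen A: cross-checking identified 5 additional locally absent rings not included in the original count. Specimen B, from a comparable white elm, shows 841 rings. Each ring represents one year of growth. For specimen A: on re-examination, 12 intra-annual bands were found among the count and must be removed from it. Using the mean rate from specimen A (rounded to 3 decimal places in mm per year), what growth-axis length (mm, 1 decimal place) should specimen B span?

674.5 mm

Specimen A: after corrections the count is 658 − 12 + 5 = 651 rings.
A: 522.4 mm over 651 years gives 522.4 / 651 ≈ 0.802 mm/yr.
For B, 0.802 mm/year × 841 years = 674.5 mm.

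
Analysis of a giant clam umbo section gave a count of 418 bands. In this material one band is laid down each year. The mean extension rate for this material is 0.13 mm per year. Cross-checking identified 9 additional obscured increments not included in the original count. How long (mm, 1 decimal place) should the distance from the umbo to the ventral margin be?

55.5 mm

True band count = 418 + 9 = 427.
427 years at 0.13 mm/year gives 0.13 × 427 = 55.5 mm.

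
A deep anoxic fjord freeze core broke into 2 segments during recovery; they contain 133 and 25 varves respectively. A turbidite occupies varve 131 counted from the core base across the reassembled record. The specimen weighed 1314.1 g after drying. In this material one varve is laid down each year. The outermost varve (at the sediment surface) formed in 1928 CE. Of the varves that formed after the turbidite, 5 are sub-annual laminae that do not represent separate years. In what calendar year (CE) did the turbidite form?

Total varves = 133 + 25 = 158.
158 − 131 = 27 varves lie beyond the turbidite toward the sediment surface.
Excluding 5 false varves: 27 − 5 = 22.
Counting back 22 years from 1928 CE places the turbidite in 1928 − 22 = 1906 CE.

1906 CE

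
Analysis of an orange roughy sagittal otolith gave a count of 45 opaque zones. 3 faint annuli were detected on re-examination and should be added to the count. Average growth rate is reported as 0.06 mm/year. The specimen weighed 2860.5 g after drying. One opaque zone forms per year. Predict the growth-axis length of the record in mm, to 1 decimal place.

True opaque zone count = 45 + 3 = 48.
48 years at 0.06 mm/year gives 0.06 × 48 = 2.9 mm.

2.9 mm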